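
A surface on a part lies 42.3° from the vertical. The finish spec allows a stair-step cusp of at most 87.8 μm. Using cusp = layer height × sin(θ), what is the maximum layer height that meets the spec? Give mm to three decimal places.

0.130 mm

t = h_c / sin θ = 0.0878 / 0.6730 = 0.130 mm.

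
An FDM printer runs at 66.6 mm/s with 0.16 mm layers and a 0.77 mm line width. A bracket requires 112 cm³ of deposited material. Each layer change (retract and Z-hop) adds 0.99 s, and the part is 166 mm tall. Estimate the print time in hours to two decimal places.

4.08 hours

Line area = 0.16 × 0.77, so 0.1232 mm².
Total extruded path = 112000/0.1232 = 909090.9 mm.
Print-move time = 909090.9 / 66.6 = 13650 s.
Number of layers: 166 / 0.16 → 1038 (rounded up).
Non-print overhead = 1038 × 0.99 = 1027.62 s.
Altogether 13650 + 1027.62 = 14677.62 s, i.e. 4.08 hours.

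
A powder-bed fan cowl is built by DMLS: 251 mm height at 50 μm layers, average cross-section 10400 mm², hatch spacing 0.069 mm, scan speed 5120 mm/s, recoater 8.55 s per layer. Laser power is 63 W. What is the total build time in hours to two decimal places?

Layers = ⌈251/0.05⌉ = 5020.
Scan path per layer = 10400 / 0.069 = 150724.6 mm.
Laser time per layer: 150724.6 / 5120 → 29.4384 s.
Time per layer = 29.4384 + 8.55, so 37.9884 s.
5020 layers × 37.9884 s/layer = 190701.768 s, i.e. 52.97 hours.

52.97 hours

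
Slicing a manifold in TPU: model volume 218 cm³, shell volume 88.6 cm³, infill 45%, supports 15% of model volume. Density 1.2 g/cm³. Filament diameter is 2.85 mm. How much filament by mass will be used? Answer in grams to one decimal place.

215.4 g

Infill region = 218 − 88.6, so 129.4 cm³.
Infill deposited = 0.45 × 129.4, so 58.23 cm³.
Support = 0.15 × 218 = 32.7 cm³.
Total printed volume = 88.6 + 58.23 + 32.7, so 179.53 cm³.
Mass = 179.53 × 1.2, so 215.436 g.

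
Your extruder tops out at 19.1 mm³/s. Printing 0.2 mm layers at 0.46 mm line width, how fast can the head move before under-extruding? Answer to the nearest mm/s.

208 mm/s

A: 0.2 × 0.46 → 0.092 mm².
Max speed = 19.1 / 0.092 = 207.61 ≈ 208 mm/s.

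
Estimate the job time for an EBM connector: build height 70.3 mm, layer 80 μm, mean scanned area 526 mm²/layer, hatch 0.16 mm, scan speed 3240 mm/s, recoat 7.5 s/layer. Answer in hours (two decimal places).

Layers = ⌈70.3/0.08⌉ = 879.
Per-layer scan distance = 526 / 0.16, so 3287.5 mm.
Per-layer scan time = 3287.5 / 3240 = 1.0147 s.
Per-layer time = 1.0147 + 7.5 = 8.5147 s.
879 layers × 8.5147 s/layer = 7484.4213 s, i.e. 2.08 hours.

2.08 hours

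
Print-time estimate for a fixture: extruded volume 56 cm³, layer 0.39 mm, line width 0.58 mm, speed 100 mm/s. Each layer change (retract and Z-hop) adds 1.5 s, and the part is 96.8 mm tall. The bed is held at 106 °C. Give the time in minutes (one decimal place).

47.5 minutes

Bead cross-section: 0.39 × 0.58 → 0.2262 mm².
Path length: 56000 mm³ / 0.2262 mm² → 247568.5 mm.
Print-move time = 247568.5 / 100 = 2475.7 s.
Layer count = ceil(96.8 / 0.39) = 249.
Non-print overhead: 249 × 1.5 → 373.5 s.
Total = 2475.7 + 373.5 = 2849.2 s = 47.5 minutes.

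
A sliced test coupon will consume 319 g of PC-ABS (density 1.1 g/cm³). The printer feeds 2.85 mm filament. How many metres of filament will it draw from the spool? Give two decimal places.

45.46 m

Extruded volume: 319/1.1 = 290 cm³ (290000 mm³).
Filament cross-section = π × (2.85/2)² = 6.3794 mm².
Length = 290000 / 6.3794 = 45458.82 mm = 45.46 m.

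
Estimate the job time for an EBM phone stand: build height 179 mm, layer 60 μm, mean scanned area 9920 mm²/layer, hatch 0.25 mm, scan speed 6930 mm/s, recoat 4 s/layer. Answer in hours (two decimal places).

8.06 hours

Number of layers: 179 / 0.06 → 2984 (rounded up).
Per-layer scan distance: 9920 / 0.25 → 39680 mm.
Beam time per layer = 39680 / 6930, so 5.7258 s.
Per-layer time = 5.7258 + 4 = 9.7258 s.
2984 layers × 9.7258 s/layer = 29021.7872 s, i.e. 8.06 hours.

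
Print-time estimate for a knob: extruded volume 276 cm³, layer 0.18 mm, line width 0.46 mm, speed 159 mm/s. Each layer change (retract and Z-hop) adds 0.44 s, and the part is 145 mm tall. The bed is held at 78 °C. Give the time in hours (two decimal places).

5.92 hours

Line area: 0.18 × 0.46 → 0.0828 mm².
Toolpath length = 276 cm³ / 0.0828 mm² = 276000 / 0.0828 = 3333333.3 mm.
Extrusion time: 3333333.3 / 159 → 20964.4 s.
Layers = ⌈145/0.18⌉ = 806.
Layer-change overhead = 806 × 0.44 = 354.64 s.
Total = 20964.4 + 354.64 = 21319.04 s = 5.92 hours.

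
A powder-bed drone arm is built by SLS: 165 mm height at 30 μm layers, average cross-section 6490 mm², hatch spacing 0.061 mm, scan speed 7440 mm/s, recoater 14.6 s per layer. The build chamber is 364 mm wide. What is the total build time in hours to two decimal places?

Layer count = ceil(165 / 0.03) = 5500.
Scan path per layer = 6490 / 0.061, so 106393.4 mm.
Scan time per layer = 106393.4 / 7440, so 14.3002 s.
Time per layer = 14.3002 + 14.6, so 28.9002 s.
Build time = 5500 × 28.9002 = 158951.1 s = 44.15 hours.

44.15 hours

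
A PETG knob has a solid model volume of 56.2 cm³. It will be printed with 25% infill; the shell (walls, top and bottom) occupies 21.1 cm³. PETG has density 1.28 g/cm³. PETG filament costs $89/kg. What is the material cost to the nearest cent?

Infill region = 56.2 − 21.1 = 35.1 cm³.
Deposited infill = 0.25 × 35.1 = 8.775 cm³.
Total extruded = 21.1 + 8.775, so 29.875 cm³.
Mass = 29.875 × 1.28, so 38.24 g.
At $89/kg: 38.24/1000 × 89 = $3.40.

$3.40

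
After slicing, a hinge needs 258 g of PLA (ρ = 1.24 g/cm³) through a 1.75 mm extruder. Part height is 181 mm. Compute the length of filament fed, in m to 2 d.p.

Volume = 258 g / 1.24 g·cm⁻³ = 208.0645 cm³ = 208064.5 mm³.
A = π r² = π × 0.875² = 2.4053 mm².
Length = 208064.5 / 2.4053 = 86502.52 mm = 86.50 m.

86.50 m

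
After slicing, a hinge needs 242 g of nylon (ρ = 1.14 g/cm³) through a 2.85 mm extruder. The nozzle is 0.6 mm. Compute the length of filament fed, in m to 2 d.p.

Volume = 242 g / 1.14 g·cm⁻³ = 212.2807 cm³ = 212280.7 mm³.
A = π r² = π × 1.425² = 6.3794 mm².
Length = 212280.7 / 6.3794 = 33275.97 mm = 33.28 m.

33.28 m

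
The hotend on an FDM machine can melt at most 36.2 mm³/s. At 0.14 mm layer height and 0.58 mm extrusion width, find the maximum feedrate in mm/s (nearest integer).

446 mm/s

Bead cross-section = 0.14 × 0.58, so 0.0812 mm².
v_max = Q/A = 36.2/0.0812 = 445.81 mm/s → 446 mm/s.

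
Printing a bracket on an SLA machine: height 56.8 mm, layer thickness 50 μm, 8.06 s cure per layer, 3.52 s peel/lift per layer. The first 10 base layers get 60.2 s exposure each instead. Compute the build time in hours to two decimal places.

Layer count = ceil(56.8 / 0.05) = 1136.
Burn-in layers = 10 × (60.2 + 3.52) = 637.2 s.
Normal layers = 1126 × (8.06 + 3.52) = 13039.08 s.
Sum: 637.2 + 13039.08 = 13676.28 s → 3.80 hours.

3.80 hours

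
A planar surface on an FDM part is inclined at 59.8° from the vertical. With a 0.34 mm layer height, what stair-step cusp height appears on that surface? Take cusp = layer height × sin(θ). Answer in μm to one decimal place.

Cusp = layer height × sin(59.8°) = 0.34 × 0.8643 = 0.293862 mm = 293.9 μm.

293.9 μm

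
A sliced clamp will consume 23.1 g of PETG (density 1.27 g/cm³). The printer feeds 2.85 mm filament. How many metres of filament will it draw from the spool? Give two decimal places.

2.85 m

Volume = 23.1 g / 1.27 g·cm⁻³ = 18.189 cm³ = 18189 mm³.
A = π r² = π × 1.425² = 6.3794 mm².
Length = 18189 / 6.3794 = 2851.21 mm = 2.85 m.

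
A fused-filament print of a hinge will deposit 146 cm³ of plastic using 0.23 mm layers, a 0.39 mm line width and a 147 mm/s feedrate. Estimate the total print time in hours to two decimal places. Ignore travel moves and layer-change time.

Line area = 0.23 × 0.39, so 0.0897 mm².
Toolpath length = 146 cm³ / 0.0897 mm² = 146000 / 0.0897 = 1627647.7 mm.
Time extruding: 1627647.7 / 147 → 11072.4 s.
In the requested units: 11072.4 s = 3.08 hours.

3.08 hours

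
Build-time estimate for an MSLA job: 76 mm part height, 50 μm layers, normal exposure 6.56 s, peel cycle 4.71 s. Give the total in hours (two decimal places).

Layers = ⌈76/0.05⌉ = 1520.
Cycle time = 6.56 + 4.71, so 11.27 s.
Total = 1520 × 11.27 = 17130.4 s = 4.76 hours.

4.76 hours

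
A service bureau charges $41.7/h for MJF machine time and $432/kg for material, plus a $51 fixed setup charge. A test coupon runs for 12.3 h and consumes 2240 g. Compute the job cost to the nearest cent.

Time charge: 41.7 × 12.3 → $512.91.
Material charge: 432 × 2240/1000 → $967.68.
Adding setup: 512.91 + 967.68 + 51 → $1531.59.

$1531.59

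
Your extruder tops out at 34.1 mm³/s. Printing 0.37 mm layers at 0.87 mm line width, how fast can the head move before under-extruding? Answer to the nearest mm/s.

106 mm/s

A = 0.37 × 0.87, so 0.3219 mm².
Max speed = 34.1 / 0.3219 = 105.93 ≈ 106 mm/s.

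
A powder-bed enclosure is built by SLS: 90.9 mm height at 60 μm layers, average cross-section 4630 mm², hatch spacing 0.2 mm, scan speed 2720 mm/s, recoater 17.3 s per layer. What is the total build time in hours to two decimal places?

Layer count = ceil(90.9 / 0.06) = 1515.
Scan path per layer = 4630 / 0.2, so 23150 mm.
Per-layer scan time: 23150 / 2720 → 8.511 s.
Layer cycle = 8.511 + 17.3 = 25.811 s.
1515 layers × 25.811 s/layer = 39103.665 s, i.e. 10.86 hours.

10.86 hours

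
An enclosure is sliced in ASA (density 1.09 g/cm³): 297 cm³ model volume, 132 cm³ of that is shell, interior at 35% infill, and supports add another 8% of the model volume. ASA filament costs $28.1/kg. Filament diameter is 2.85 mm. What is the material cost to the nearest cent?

Infill region = 297 − 132 = 165 cm³.
Infill volume: 0.35 × 165 → 57.75 cm³.
Support: 0.08 × 297 → 23.76 cm³.
Total extruded = 132 + 57.75 + 23.76, so 213.51 cm³.
Mass: 213.51 × 1.09 → 232.7259 g.
At $28.1/kg: 232.7259/1000 × 28.1 = $6.54.

$6.54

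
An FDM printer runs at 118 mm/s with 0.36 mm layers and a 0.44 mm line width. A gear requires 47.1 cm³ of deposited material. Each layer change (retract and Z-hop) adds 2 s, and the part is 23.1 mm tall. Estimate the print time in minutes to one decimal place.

44.2 minutes

Bead cross-section = 0.36 × 0.44 = 0.1584 mm².
Total extruded path = 47100/0.1584 = 297348.5 mm.
Print-move time = 297348.5 / 118, so 2519.9 s.
Number of layers: 23.1 / 0.36 → 65 (rounded up).
Z-hop total = 65 × 2 = 130 s.
Total = 2519.9 + 130 = 2649.9 s = 44.2 minutes.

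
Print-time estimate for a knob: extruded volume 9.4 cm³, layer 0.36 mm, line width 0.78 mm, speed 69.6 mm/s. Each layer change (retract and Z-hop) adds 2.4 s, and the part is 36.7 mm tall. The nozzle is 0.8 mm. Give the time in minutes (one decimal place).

12.1 minutes

Line area = 0.36 × 0.78 = 0.2808 mm².
Path length: 9400 mm³ / 0.2808 mm² → 33475.8 mm.
Extrusion time = 33475.8 / 69.6, so 481 s.
Layer count = ceil(36.7 / 0.36) = 102.
Z-hop total: 102 × 2.4 → 244.8 s.
Total = 481 + 244.8 = 725.8 s = 12.1 minutes.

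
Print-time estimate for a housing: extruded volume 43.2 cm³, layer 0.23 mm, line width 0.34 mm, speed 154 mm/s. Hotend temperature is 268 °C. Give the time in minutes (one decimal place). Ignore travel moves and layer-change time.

59.8 minutes

Extrusion cross-section = 0.23 × 0.34 = 0.0782 mm².
Total extruded path = 43200/0.0782 = 552429.7 mm.
Time extruding = 552429.7 / 154, so 3587.2 s.
3587.2 s = 59.8 minutes.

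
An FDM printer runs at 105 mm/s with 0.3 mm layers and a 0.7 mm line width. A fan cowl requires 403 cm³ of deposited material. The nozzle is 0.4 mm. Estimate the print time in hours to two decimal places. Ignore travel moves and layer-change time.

5.08 hours

Extrusion cross-section = 0.3 × 0.7, so 0.21 mm².
Toolpath length = 403 cm³ / 0.21 mm² = 403000 / 0.21 = 1919047.6 mm.
Extrusion time = 1919047.6 / 105 = 18276.6 s.
Converting: 18276.6 s = 5.08 hours.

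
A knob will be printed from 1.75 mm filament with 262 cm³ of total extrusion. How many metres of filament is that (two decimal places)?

108.93 m

Cross-section of 1.75 mm filament: π·(1.75/2)² = 2.4053 mm².
L = 262000 mm³ / 2.4053 mm² = 108926.12 mm, i.e. 108.93 m.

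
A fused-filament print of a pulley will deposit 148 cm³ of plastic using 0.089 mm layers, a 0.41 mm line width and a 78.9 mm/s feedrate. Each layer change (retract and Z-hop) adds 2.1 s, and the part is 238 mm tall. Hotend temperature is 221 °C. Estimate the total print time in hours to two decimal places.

Line area = 0.089 × 0.41, so 0.03649 mm².
Toolpath length = 148 cm³ / 0.03649 mm² = 148000 / 0.03649 = 4055905.7 mm.
Print-move time = 4055905.7 / 78.9, so 51405.6 s.
Layers = ⌈238/0.089⌉ = 2675.
Non-print overhead: 2675 × 2.1 → 5617.5 s.
Total = 51405.6 + 5617.5 = 57023.1 s = 15.84 hours.

15.84 hours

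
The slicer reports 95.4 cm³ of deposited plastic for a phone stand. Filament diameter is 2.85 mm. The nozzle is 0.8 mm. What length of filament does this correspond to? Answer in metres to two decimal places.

Cross-section of 2.85 mm filament: π·(2.85/2)² = 6.3794 mm².
Length = 95.4 cm³ / 6.3794 mm² = 95400 / 6.3794 = 14954.38 mm = 14.95 m.

14.95 m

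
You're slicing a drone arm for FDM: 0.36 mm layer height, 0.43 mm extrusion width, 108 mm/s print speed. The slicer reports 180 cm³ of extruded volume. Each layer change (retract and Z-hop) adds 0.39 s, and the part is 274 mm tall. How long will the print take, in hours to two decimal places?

3.07 hours

Extrusion cross-section: 0.36 × 0.43 → 0.1548 mm².
Toolpath length = 180 cm³ / 0.1548 mm² = 180000 / 0.1548 = 1162790.7 mm.
Print-move time = 1162790.7 / 108, so 10766.6 s.
Layers = ⌈274/0.36⌉ = 762.
Non-print overhead = 762 × 0.39, so 297.18 s.
Altogether 10766.6 + 297.18 = 11063.78 s, i.e. 3.07 hours.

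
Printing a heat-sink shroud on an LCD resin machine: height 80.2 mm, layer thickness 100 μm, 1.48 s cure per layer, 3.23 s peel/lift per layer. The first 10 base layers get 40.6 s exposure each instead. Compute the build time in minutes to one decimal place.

69.5 minutes

Layers = ⌈80.2/0.1⌉ = 802.
Burn-in layers: 10 × (40.6 + 3.23) → 438.3 s.
Remaining layers = 792 × (1.48 + 3.23), so 3730.32 s.
Total = 438.3 + 3730.32 = 4168.62 s = 69.5 minutes.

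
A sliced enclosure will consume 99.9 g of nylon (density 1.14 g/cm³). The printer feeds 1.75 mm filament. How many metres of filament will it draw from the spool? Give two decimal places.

Extruded volume: 99.9/1.14 = 87.6316 cm³ (87631.6 mm³).
A = π r² = π × 0.875² = 2.4053 mm².
L = V/A = 87631.6/2.4053 = 36432.71 mm → 36.43 m.

36.43 m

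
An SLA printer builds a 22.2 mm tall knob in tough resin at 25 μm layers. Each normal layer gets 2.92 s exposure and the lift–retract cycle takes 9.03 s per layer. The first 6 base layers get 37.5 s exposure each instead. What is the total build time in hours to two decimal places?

3.01 hours

Layer count = ceil(22.2 / 0.025) = 888.
Base layers = 6 × (37.5 + 9.03), so 279.18 s.
Remaining layers = 882 × (2.92 + 9.03) = 10539.9 s.
Sum: 279.18 + 10539.9 = 10819.08 s → 3.01 hours.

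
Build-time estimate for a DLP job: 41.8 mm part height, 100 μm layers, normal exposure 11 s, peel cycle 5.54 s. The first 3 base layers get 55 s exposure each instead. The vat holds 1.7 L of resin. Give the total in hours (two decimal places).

Layers = ⌈41.8/0.1⌉ = 418.
Bottom layers: 3 × (55 + 5.54) → 181.62 s.
Regular layers = 415 × (11 + 5.54), so 6864.1 s.
Sum: 181.62 + 6864.1 = 7045.72 s → 1.96 hours.

1.96 hours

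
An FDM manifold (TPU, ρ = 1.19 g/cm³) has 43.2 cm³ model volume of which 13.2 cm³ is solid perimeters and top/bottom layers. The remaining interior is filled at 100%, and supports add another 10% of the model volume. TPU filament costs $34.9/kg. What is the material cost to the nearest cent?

Infill region = 43.2 − 13.2, so 30 cm³.
Infill volume: 1.00 × 30 → 30 cm³.
Support = 0.10 × 43.2, so 4.32 cm³.
Total extruded = 13.2 + 30 + 4.32 = 47.52 cm³.
Mass = 47.52 × 1.19, so 56.5488 g.
At $34.9/kg: 56.5488/1000 × 34.9 = $1.97.

$1.97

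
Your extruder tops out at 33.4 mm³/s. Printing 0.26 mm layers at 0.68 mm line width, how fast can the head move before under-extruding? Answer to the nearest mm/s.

Bead cross-section = 0.26 × 0.68 = 0.1768 mm².
Max speed = 33.4 / 0.1768 = 188.91 ≈ 189 mm/s.

189 mm/s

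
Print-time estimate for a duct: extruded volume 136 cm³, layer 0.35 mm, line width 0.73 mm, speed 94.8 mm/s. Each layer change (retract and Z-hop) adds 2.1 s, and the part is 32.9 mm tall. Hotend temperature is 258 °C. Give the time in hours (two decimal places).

Line area: 0.35 × 0.73 → 0.2555 mm².
Total extruded path = 136000/0.2555 = 532289.6 mm.
Extrusion time: 532289.6 / 94.8 → 5614.9 s.
Layer count = ceil(32.9 / 0.35) = 94.
Layer-change overhead = 94 × 2.1 = 197.4 s.
Total = 5614.9 + 197.4 = 5812.3 s = 1.61 hours.

1.61 hours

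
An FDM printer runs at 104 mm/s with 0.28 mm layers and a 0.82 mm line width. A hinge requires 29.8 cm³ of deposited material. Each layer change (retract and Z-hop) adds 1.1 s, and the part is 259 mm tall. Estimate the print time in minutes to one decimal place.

Bead cross-section = 0.28 × 0.82, so 0.2296 mm².
Toolpath length = 29.8 cm³ / 0.2296 mm² = 29800 / 0.2296 = 129790.9 mm.
Print-move time = 129790.9 / 104 = 1248 s.
Layer count = ceil(259 / 0.28) = 925.
Non-print overhead = 925 × 1.1 = 1017.5 s.
Altogether 1248 + 1017.5 = 2265.5 s, i.e. 37.8 minutes.

37.8 minutes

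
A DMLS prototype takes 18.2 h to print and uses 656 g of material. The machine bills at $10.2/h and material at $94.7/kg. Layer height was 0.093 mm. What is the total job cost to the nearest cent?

Machine-time cost = 10.2 × 18.2, so $185.64.
Material cost = 94.7 × 656/1000, so $62.1232.
Job cost: 185.64 + 62.1232 = 247.7632 ≈ $247.76.

$247.76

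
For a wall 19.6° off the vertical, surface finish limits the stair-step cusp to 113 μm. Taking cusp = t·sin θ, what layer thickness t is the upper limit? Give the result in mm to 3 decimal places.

0.337 mm

t = h_c / sin θ = 0.113 / 0.3355 = 0.337 mm.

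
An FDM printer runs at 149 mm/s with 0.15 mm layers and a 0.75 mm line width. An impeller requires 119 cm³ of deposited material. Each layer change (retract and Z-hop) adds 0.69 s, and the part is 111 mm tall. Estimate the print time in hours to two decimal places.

Extrusion cross-section: 0.15 × 0.75 → 0.1125 mm².
Total extruded path = 119000/0.1125 = 1057777.8 mm.
Time extruding: 1057777.8 / 149 → 7099.2 s.
Layer count = ceil(111 / 0.15) = 740.
Layer-change overhead: 740 × 0.69 → 510.6 s.
Total = 7099.2 + 510.6 = 7609.8 s = 2.11 hours.

2.11 hours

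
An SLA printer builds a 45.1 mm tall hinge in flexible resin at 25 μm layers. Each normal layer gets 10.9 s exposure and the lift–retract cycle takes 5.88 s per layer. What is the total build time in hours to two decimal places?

Number of layers: 45.1 / 0.025 → 1804 (rounded up).
Each layer takes: 10.9 + 5.88 → 16.78 s.
Build time: 1804 × 16.78 s = 30271.12 s, i.e. 8.41 hours.

8.41 hours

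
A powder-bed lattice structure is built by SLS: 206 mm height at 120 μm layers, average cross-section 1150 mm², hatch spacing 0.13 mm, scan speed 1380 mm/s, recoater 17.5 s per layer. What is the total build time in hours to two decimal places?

11.40 hours

Layers = ⌈206/0.12⌉ = 1717.
Per-layer scan distance = 1150 / 0.13 = 8846.2 mm.
Per-layer scan time: 8846.2 / 1380 → 6.4103 s.
Layer cycle = 6.4103 + 17.5 = 23.9103 s.
Build time = 1717 × 23.9103 = 41053.9851 s = 11.40 hours.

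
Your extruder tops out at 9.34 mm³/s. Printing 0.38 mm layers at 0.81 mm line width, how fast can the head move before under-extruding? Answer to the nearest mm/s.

30 mm/s

Extrusion cross-section: 0.38 × 0.81 → 0.3078 mm².
v_max = Q/A = 9.34/0.3078 = 30.34 mm/s → 30 mm/s.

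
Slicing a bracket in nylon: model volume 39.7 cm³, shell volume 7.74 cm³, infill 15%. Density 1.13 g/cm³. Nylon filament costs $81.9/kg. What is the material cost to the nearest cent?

Volume inside the shell = 39.7 − 7.74, so 31.96 cm³.
Deposited infill = 0.15 × 31.96, so 4.794 cm³.
Total extruded: 7.74 + 4.794 → 12.534 cm³.
Mass = 12.534 × 1.13, so 14.16342 g.
At $81.9/kg: 14.16342/1000 × 81.9 = $1.16.

$1.16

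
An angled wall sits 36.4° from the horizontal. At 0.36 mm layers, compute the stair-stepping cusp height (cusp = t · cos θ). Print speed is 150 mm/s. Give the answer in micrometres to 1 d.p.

cos(36.4°) = 0.8049, so cusp = 0.36 × 0.8049 = 0.289764 mm → 289.8 μm.

289.8 μm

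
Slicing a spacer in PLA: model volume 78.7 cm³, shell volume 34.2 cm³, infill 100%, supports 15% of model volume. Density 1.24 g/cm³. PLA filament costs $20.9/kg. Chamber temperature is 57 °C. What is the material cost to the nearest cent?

$2.35

Volume inside the shell: 78.7 − 34.2 → 44.5 cm³.
Deposited infill = 1.00 × 44.5, so 44.5 cm³.
Support: 0.15 × 78.7 → 11.805 cm³.
Deposited volume: 34.2 + 44.5 + 11.805 → 90.505 cm³.
Mass = 90.505 × 1.24, so 112.2262 g.
Cost = 112.2262 g / 1000 × $20.9/kg = $2.35.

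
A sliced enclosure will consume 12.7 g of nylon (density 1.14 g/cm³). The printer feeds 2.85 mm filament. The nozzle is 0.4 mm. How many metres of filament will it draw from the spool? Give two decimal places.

1.75 m

Volume = 12.7 g / 1.14 g·cm⁻³ = 11.1404 cm³ = 11140.4 mm³.
Cross-section of 2.85 mm filament: π·(2.85/2)² = 6.3794 mm².
L = V/A = 11140.4/6.3794 = 1746.31 mm → 1.75 m.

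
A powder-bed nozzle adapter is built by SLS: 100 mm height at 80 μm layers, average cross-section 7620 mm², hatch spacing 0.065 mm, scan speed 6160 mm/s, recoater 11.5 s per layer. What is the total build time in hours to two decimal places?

10.60 hours

Layers = ⌈100/0.08⌉ = 1250.
Per-layer scan distance: 7620 / 0.065 → 117230.8 mm.
Per-layer scan time = 117230.8 / 6160 = 19.031 s.
Per-layer time = 19.031 + 11.5 = 30.531 s.
Total: 1250 × 30.531 s = 38163.75 s → 10.60 hours.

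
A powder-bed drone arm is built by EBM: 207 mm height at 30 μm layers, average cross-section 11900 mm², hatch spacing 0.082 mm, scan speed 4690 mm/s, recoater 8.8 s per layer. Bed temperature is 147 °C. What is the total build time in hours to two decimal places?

76.17 hours

Layers = ⌈207/0.03⌉ = 6900.
Scan path per layer = 11900 / 0.082, so 145122 mm.
Per-layer scan time: 145122 / 4690 → 30.9429 s.
Layer cycle: 30.9429 + 8.8 → 39.7429 s.
Build time = 6900 × 39.7429 = 274226.01 s = 76.17 hours.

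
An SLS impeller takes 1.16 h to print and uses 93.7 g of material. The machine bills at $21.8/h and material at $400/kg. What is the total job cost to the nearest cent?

$62.77

Time charge: 21.8 × 1.16 → $25.288.
Material cost = 400 × 93.7/1000, so $37.48.
Job cost: 25.288 + 37.48 = 62.768 ≈ $62.77.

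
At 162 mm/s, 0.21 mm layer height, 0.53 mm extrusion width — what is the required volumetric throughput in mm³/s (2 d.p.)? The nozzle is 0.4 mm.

18.03

Bead cross-section = 0.21 × 0.53, so 0.1113 mm².
Volumetric flow = 162 × 0.1113 = 18.03 mm³/s.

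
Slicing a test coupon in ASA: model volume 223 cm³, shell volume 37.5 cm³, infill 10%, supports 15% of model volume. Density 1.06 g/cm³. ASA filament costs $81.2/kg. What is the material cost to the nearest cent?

Infill region: 223 − 37.5 → 185.5 cm³.
Infill volume = 0.10 × 185.5 = 18.55 cm³.
Support = 0.15 × 223 = 33.45 cm³.
Deposited volume = 37.5 + 18.55 + 33.45 = 89.5 cm³.
Mass = 89.5 × 1.06 = 94.87 g.
At $81.2/kg: 94.87/1000 × 81.2 = $7.70.

$7.70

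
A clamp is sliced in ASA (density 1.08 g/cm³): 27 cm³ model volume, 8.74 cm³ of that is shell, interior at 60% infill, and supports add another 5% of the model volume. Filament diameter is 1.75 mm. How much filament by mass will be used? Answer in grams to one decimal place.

22.7 g

Interior volume = 27 − 8.74, so 18.26 cm³.
Infill deposited = 0.60 × 18.26, so 10.956 cm³.
Support = 0.05 × 27, so 1.35 cm³.
Total printed volume: 8.74 + 10.956 + 1.35 → 21.046 cm³.
Mass = 21.046 × 1.08 = 22.72968 g.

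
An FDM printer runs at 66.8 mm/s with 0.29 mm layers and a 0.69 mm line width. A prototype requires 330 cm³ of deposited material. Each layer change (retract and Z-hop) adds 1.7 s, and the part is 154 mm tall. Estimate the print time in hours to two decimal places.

7.11 hours

Extrusion cross-section = 0.29 × 0.69, so 0.2001 mm².
Total extruded path = 330000/0.2001 = 1649175.4 mm.
Print-move time: 1649175.4 / 66.8 → 24688.3 s.
Layer count = ceil(154 / 0.29) = 532.
Z-hop total = 532 × 1.7, so 904.4 s.
Total = 24688.3 + 904.4 = 25592.7 s = 7.11 hours.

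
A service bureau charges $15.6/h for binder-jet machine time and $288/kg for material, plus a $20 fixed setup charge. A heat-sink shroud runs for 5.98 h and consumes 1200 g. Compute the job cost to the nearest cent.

$458.89

Machine cost = 15.6 × 5.98 = $93.288.
Material cost = 288 × 1200/1000, so $345.60.
Total = 93.288 + 345.60 + 20 = 458.888 ≈ $458.89.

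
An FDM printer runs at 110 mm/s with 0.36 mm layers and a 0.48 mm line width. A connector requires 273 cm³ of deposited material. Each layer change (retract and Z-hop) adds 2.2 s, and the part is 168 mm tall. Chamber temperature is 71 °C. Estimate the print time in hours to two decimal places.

4.27 hours

Line area = 0.36 × 0.48, so 0.1728 mm².
Toolpath length = 273 cm³ / 0.1728 mm² = 273000 / 0.1728 = 1579861.1 mm.
Print-move time: 1579861.1 / 110 → 14362.4 s.
Number of layers: 168 / 0.36 → 467 (rounded up).
Layer-change overhead = 467 × 2.2, so 1027.4 s.
Altogether 14362.4 + 1027.4 = 15389.8 s, i.e. 4.27 hours.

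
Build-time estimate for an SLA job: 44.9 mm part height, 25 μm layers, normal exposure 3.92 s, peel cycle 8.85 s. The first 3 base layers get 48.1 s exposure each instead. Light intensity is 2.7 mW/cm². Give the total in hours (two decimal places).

Layer count = ceil(44.9 / 0.025) = 1796.
Bottom layers = 3 × (48.1 + 8.85), so 170.85 s.
Normal layers = 1793 × (3.92 + 8.85), so 22896.61 s.
Sum: 170.85 + 22896.61 = 23067.46 s → 6.41 hours.

6.41 hours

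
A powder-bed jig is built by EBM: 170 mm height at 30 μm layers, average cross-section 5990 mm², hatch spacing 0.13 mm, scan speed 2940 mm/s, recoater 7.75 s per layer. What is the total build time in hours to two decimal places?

36.87 hours

Number of layers: 170 / 0.03 → 5667 (rounded up).
Scan path per layer = 5990 / 0.13, so 46076.9 mm.
Beam time per layer = 46076.9 / 2940 = 15.6724 s.
Per-layer time = 15.6724 + 7.75, so 23.4224 s.
Build time = 5667 × 23.4224 = 132734.7408 s = 36.87 hours.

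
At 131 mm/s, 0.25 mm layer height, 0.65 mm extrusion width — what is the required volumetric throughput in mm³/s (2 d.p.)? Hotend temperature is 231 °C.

21.29

A: 0.25 × 0.65 → 0.1625 mm².
Q = v·A = 131 × 0.1625 = 21.29 mm³/s.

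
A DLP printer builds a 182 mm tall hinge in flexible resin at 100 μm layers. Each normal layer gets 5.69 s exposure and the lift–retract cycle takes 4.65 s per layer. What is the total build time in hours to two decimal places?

Layer count = ceil(182 / 0.1) = 1820.
Each layer takes = 5.69 + 4.65, so 10.34 s.
Total = 1820 × 10.34 = 18818.8 s = 5.23 hours.

5.23 hours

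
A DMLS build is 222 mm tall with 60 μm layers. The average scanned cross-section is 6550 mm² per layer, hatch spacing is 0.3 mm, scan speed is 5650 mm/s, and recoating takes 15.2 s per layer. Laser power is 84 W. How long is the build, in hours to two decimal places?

Layers = ⌈222/0.06⌉ = 3700.
Scan path per layer: 6550 / 0.3 → 21833.3 mm.
Per-layer scan time = 21833.3 / 5650, so 3.8643 s.
Layer cycle: 3.8643 + 15.2 → 19.0643 s.
3700 layers × 19.0643 s/layer = 70537.91 s, i.e. 19.59 hours.

19.59 hours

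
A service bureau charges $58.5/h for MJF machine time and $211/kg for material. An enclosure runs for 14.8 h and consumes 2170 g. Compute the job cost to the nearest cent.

$1323.67

Time charge = 58.5 × 14.8 = $865.80.
Feedstock cost = 211 × 2170/1000 = $457.87.
Job cost: 865.80 + 457.87 = $1323.67.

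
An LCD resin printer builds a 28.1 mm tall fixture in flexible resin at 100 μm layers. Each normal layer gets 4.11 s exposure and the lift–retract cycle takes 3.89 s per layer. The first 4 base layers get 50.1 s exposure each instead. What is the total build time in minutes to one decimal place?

Layer count = ceil(28.1 / 0.1) = 281.
Burn-in layers: 4 × (50.1 + 3.89) → 215.96 s.
Remaining layers = 277 × (4.11 + 3.89) = 2216 s.
Total = 215.96 + 2216 = 2431.96 s = 40.5 minutes.

40.5 minutes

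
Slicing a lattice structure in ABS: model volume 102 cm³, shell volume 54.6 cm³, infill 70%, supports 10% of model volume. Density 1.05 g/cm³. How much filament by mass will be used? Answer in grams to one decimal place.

102.9 g

Infill region: 102 − 54.6 → 47.4 cm³.
Infill volume: 0.70 × 47.4 → 33.18 cm³.
Support = 0.10 × 102 = 10.2 cm³.
Total printed volume = 54.6 + 33.18 + 10.2, so 97.98 cm³.
Mass: 97.98 × 1.05 → 102.879 g.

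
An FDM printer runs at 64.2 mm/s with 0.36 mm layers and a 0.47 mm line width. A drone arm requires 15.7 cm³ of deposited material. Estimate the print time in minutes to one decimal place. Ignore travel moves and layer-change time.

24.1 minutes

Line area = 0.36 × 0.47, so 0.1692 mm².
Toolpath length = 15.7 cm³ / 0.1692 mm² = 15700 / 0.1692 = 92789.6 mm.
Print-move time: 92789.6 / 64.2 → 1445.3 s.
In the requested units: 1445.3 s = 24.1 minutes.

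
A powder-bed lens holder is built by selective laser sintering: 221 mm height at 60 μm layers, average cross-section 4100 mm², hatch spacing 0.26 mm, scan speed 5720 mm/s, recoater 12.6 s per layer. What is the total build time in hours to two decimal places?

15.72 hours

Layers = ⌈221/0.06⌉ = 3684.
Hatch length per layer = 4100 / 0.26, so 15769.2 mm.
Scan time per layer = 15769.2 / 5720 = 2.7569 s.
Per-layer time = 2.7569 + 12.6, so 15.3569 s.
Build time = 3684 × 15.3569 = 56574.8196 s = 15.72 hours.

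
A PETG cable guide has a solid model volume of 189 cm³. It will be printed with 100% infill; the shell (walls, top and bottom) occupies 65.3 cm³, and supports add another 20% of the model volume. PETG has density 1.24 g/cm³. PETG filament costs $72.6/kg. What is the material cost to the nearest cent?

$20.42

Infill region = 189 − 65.3 = 123.7 cm³.
Deposited infill = 1.00 × 123.7 = 123.7 cm³.
Support: 0.20 × 189 → 37.8 cm³.
Total extruded = 65.3 + 123.7 + 37.8, so 226.8 cm³.
Mass: 226.8 × 1.24 → 281.232 g.
At $72.6/kg: 281.232/1000 × 72.6 = $20.42.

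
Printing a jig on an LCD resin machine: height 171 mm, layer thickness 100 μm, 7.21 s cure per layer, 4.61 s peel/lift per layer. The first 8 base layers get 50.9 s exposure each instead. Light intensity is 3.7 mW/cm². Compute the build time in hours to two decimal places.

5.71 hours

Layers = ⌈171/0.1⌉ = 1710.
Bottom layers: 8 × (50.9 + 4.61) → 444.08 s.
Remaining layers = 1702 × (7.21 + 4.61), so 20117.64 s.
Total = 444.08 + 20117.64 = 20561.72 s = 5.71 hours.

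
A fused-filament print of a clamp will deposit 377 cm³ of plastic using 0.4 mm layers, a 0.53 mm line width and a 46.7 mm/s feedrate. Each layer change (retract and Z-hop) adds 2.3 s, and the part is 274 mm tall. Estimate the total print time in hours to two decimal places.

Extrusion cross-section = 0.4 × 0.53, so 0.212 mm².
Path length: 377000 mm³ / 0.212 mm² → 1778301.9 mm.
Time extruding = 1778301.9 / 46.7 = 38079.3 s.
Layer count = ceil(274 / 0.4) = 685.
Non-print overhead = 685 × 2.3, so 1575.5 s.
Altogether 38079.3 + 1575.5 = 39654.8 s, i.e. 11.02 hours.

11.02 hours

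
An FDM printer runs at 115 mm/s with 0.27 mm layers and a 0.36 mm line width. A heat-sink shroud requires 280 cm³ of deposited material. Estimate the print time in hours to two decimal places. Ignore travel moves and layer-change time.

Line area: 0.27 × 0.36 → 0.0972 mm².
Path length: 280000 mm³ / 0.0972 mm² → 2880658.4 mm.
Extrusion time: 2880658.4 / 115 → 25049.2 s.
Converting: 25049.2 s = 6.96 hours.

6.96 hours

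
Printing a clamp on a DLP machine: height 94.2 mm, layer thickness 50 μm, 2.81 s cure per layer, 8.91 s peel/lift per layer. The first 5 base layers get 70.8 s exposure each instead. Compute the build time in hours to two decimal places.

6.23 hours

Number of layers: 94.2 / 0.05 → 1884 (rounded up).
Burn-in layers = 5 × (70.8 + 8.91), so 398.55 s.
Normal layers = 1879 × (2.81 + 8.91), so 22021.88 s.
Sum: 398.55 + 22021.88 = 22420.43 s → 6.23 hours.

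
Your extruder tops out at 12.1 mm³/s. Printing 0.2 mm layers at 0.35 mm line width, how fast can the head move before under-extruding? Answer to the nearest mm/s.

173 mm/s

Bead cross-section = 0.2 × 0.35 = 0.07 mm².
v_max = Q/A = 12.1/0.07 = 172.86 mm/s → 173 mm/s.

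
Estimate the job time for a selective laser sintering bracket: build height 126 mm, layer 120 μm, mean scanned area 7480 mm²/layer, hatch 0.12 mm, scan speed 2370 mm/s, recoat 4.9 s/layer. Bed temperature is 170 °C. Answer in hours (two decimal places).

Layer count = ceil(126 / 0.12) = 1050.
Scan path per layer: 7480 / 0.12 → 62333.3 mm.
Per-layer scan time = 62333.3 / 2370 = 26.301 s.
Layer cycle = 26.301 + 4.9, so 31.201 s.
1050 layers × 31.201 s/layer = 32761.05 s, i.e. 9.10 hours.

9.10 hours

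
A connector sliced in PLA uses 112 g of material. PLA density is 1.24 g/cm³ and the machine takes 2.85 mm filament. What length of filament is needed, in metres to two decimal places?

14.16 m

Extruded volume: 112/1.24 = 90.3226 cm³ (90322.6 mm³).
Cross-section of 2.85 mm filament: π·(2.85/2)² = 6.3794 mm².
Length = 90322.6 / 6.3794 = 14158.48 mm = 14.16 m.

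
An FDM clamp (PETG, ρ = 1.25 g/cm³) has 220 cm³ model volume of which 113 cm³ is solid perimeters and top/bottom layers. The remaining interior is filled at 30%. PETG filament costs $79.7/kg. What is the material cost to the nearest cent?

Volume inside the shell: 220 − 113 → 107 cm³.
Infill deposited: 0.30 × 107 → 32.1 cm³.
Deposited volume = 113 + 32.1, so 145.1 cm³.
Mass = 145.1 × 1.25 = 181.375 g.
Cost = 181.375 g / 1000 × $79.7/kg = $14.46.

$14.46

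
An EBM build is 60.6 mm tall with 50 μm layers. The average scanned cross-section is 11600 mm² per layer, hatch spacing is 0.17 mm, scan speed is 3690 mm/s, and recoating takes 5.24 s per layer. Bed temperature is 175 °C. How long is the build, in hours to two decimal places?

Layers = ⌈60.6/0.05⌉ = 1212.
Per-layer scan distance: 11600 / 0.17 → 68235.3 mm.
Beam time per layer: 68235.3 / 3690 → 18.492 s.
Layer cycle: 18.492 + 5.24 → 23.732 s.
Build time = 1212 × 23.732 = 28763.184 s = 7.99 hours.

7.99 hours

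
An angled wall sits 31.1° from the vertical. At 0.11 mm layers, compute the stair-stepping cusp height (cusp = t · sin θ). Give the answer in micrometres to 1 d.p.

h_c = t·sin θ = 0.11 × 0.5165 = 0.056815 mm (56.8 μm).

56.8 μm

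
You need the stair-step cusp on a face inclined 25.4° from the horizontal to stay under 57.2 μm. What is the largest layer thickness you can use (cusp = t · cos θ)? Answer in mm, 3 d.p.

0.063 mm

cos(25.4°) = 0.9033; t_max = 0.0572/0.9033 = 0.063 mm.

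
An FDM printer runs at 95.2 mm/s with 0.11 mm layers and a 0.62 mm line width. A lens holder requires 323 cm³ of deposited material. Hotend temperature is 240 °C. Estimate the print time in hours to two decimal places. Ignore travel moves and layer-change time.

Extrusion cross-section = 0.11 × 0.62, so 0.0682 mm².
Toolpath length = 323 cm³ / 0.0682 mm² = 323000 / 0.0682 = 4736070.4 mm.
Print-move time = 4736070.4 / 95.2 = 49748.6 s.
49748.6 s = 13.82 hours.

13.82 hours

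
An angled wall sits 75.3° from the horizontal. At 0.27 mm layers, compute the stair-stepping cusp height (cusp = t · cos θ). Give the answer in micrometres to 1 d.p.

Cusp = layer height × cos(75.3°) = 0.27 × 0.2538 = 0.068526 mm = 68.5 μm.

68.5 μm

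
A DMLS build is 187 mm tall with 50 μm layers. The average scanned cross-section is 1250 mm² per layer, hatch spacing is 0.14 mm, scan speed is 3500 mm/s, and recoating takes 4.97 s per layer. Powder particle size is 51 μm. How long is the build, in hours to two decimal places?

7.81 hours

Layer count = ceil(187 / 0.05) = 3740.
Scan path per layer = 1250 / 0.14, so 8928.6 mm.
Laser time per layer: 8928.6 / 3500 → 2.551 s.
Per-layer time: 2.551 + 4.97 → 7.521 s.
Total: 3740 × 7.521 s = 28128.54 s → 7.81 hours.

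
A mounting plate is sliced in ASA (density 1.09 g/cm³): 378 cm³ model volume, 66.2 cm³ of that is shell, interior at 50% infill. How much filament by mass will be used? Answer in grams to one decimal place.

242.1 g

Interior volume = 378 − 66.2 = 311.8 cm³.
Infill volume: 0.50 × 311.8 → 155.9 cm³.
Total extruded: 66.2 + 155.9 → 222.1 cm³.
Mass = 222.1 × 1.09, so 242.089 g.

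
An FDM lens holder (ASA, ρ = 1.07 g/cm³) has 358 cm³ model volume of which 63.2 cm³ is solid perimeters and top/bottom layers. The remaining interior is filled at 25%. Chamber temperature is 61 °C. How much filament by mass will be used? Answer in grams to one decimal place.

146.5 g

Volume inside the shell = 358 − 63.2, so 294.8 cm³.
Infill deposited: 0.25 × 294.8 → 73.7 cm³.
Total extruded = 63.2 + 73.7 = 136.9 cm³.
Mass = 136.9 × 1.07, so 146.483 g.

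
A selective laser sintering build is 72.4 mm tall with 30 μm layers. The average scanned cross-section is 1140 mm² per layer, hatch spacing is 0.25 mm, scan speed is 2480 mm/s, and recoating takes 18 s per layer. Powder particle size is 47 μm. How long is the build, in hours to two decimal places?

Layer count = ceil(72.4 / 0.03) = 2414.
Scan path per layer: 1140 / 0.25 → 4560 mm.
Per-layer scan time: 4560 / 2480 → 1.8387 s.
Per-layer time = 1.8387 + 18 = 19.8387 s.
Total: 2414 × 19.8387 s = 47890.6218 s → 13.30 hours.

13.30 hours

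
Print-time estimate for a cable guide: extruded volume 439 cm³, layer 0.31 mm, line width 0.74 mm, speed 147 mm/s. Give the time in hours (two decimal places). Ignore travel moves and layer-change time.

3.62 hours

Bead cross-section: 0.31 × 0.74 → 0.2294 mm².
Toolpath length = 439 cm³ / 0.2294 mm² = 439000 / 0.2294 = 1913687.9 mm.
Time extruding = 1913687.9 / 147, so 13018.3 s.
In the requested units: 13018.3 s = 3.62 hours.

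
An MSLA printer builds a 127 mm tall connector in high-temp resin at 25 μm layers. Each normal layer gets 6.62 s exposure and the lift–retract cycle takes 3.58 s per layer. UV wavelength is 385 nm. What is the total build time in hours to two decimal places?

Layer count = ceil(127 / 0.025) = 5080.
Per-layer time = 6.62 + 3.58 = 10.2 s.
Total = 5080 × 10.2 = 51816 s = 14.39 hours.

14.39 hours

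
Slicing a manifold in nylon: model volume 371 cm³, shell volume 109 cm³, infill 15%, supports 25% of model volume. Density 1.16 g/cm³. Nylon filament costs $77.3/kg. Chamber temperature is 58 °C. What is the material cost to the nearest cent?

Volume inside the shell = 371 − 109 = 262 cm³.
Infill volume = 0.15 × 262 = 39.3 cm³.
Support = 0.25 × 371, so 92.75 cm³.
Deposited volume = 109 + 39.3 + 92.75, so 241.05 cm³.
Mass = 241.05 × 1.16 = 279.618 g.
Cost = 279.618 g / 1000 × $77.3/kg = $21.61.

$21.61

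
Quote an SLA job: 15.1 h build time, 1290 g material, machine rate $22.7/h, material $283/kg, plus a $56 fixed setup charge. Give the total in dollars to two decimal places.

Machine-time cost = 22.7 × 15.1, so $342.77.
Material cost = 283 × 1290/1000, so $365.07.
Adding setup: 342.77 + 365.07 + 56 → $763.84.

$763.84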